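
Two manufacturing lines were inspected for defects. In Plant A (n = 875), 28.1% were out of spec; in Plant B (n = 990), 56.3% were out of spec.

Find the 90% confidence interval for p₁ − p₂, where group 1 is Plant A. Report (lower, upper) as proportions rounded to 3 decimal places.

(-0.318, -0.246)

The two standard errors are √(0.2810×0.7190/875) = 0.01520 and √(0.5630×0.4370/990) = 0.01576.
Because the samples are independent, SE_diff = √(0.01520² + 0.01576²) = 0.02190.
Using z* = 1.645 for 90%, ME = 1.645 × 0.02190 = 0.03603.
p̂₁ − p̂₂ = -0.2820; interval -0.2820 ± 0.03603 gives (-0.318, -0.246).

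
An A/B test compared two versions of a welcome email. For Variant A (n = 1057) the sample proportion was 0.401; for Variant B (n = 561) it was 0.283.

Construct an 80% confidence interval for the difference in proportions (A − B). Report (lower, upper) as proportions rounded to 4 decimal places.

(0.0869, 0.1491)

Each SE is √(p̂(1−p̂)/n): √(0.4010·0.5990/1057) = 0.01507 and √(0.2830·0.7170/561) = 0.01902.
SE(p̂₁ − p̂₂) = √(SE₁² + SE₂²) = √(0.0002271049 + 0.0003617604) = 0.02427, since the two samples are independent.
At 80% confidence z* = 1.282; margin = 1.282 × 0.02427 = 0.03111.
The difference is 0.4010 − 0.2830 = 0.1180, so the interval is 0.1180 ± 0.03111 = (0.0869, 0.1491).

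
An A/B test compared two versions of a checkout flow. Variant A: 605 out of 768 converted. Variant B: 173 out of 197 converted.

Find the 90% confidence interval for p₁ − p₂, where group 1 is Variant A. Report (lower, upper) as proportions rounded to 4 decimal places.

Sample proportions: 605/768 = 0.7878, 173/197 = 0.8782.
Each SE is √(p̂(1−p̂)/n): √(0.7878·0.2122/768) = 0.01475 and √(0.8782·0.1218/197) = 0.02330.
SE(p̂₁ − p̂₂) = √(SE₁² + SE₂²) = √(0.0002175625 + 0.00054289) = 0.02758, since the two samples are independent.
At 90% confidence z* = 1.645; margin = 1.645 × 0.02758 = 0.04537.
The difference is 0.7878 − 0.8782 = -0.0904, so the interval is -0.0904 ± 0.04537 = (-0.1358, -0.0450).

(-0.1358, -0.0450)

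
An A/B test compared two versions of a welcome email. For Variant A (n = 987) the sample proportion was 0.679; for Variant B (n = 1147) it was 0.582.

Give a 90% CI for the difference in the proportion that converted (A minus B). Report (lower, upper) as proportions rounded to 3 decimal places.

(0.063, 0.131)

Each SE is √(p̂(1−p̂)/n): √(0.6790·0.3210/987) = 0.01486 and √(0.5820·0.4180/1147) = 0.01456.
SE(p̂₁ − p̂₂) = √(SE₁² + SE₂²) = √(0.0002208196 + 0.0002119936) = 0.02080, since the two samples are independent.
At 90% confidence z* = 1.645; margin = 1.645 × 0.02080 = 0.03422.
The difference is 0.6790 − 0.5820 = 0.0970, so the interval is 0.0970 ± 0.03422 = (0.063, 0.131).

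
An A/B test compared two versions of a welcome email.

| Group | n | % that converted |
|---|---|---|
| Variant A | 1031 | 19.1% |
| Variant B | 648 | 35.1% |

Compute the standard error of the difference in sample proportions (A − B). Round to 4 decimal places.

The two standard errors are √(0.1910×0.8090/1031) = 0.01224 and √(0.3510×0.6490/648) = 0.01875.
Because the samples are independent, SE_diff = √(0.01224² + 0.01875²) = 0.02239.

0.0224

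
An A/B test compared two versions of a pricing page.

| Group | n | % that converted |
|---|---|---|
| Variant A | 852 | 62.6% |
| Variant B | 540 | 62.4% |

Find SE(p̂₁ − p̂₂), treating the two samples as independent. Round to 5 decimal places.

Each SE is √(p̂(1−p̂)/n): √(0.6260·0.3740/852) = 0.01658 and √(0.6240·0.3760/540) = 0.02084.
SE(p̂₁ − p̂₂) = √(SE₁² + SE₂²) = √(0.0002748964 + 0.0004343056) = 0.02663, since the two samples are independent.

0.02663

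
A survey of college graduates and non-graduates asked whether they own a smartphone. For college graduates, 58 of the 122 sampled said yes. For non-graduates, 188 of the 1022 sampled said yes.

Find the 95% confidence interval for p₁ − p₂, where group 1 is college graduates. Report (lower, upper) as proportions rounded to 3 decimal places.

(0.200, 0.383)

First, p̂₁ = 58/122 = 0.4754; p̂₂ = 188/1022 = 0.1840.
The two standard errors are √(0.4754×0.5246/122) = 0.04521 and √(0.1840×0.8160/1022) = 0.01212.
Because the samples are independent, SE_diff = √(0.04521² + 0.01212²) = 0.04681.
Using z* = 1.960 for 95%, ME = 1.960 × 0.04681 = 0.09175.
p̂₁ − p̂₂ = 0.2914; interval 0.2914 ± 0.09175 gives (0.200, 0.383).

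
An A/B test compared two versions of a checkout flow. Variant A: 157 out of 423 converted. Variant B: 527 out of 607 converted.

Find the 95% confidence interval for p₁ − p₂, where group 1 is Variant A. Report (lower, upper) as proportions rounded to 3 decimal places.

First, p̂₁ = 157/423 = 0.3712; p̂₂ = 527/607 = 0.8682.
The two standard errors are √(0.3712×0.6288/423) = 0.02349 and √(0.8682×0.1318/607) = 0.01373.
Because the samples are independent, SE_diff = √(0.02349² + 0.01373²) = 0.02721.
Using z* = 1.960 for 95%, ME = 1.960 × 0.02721 = 0.05333.
p̂₁ − p̂₂ = -0.4970; interval -0.4970 ± 0.05333 gives (-0.550, -0.444).

(-0.550, -0.444)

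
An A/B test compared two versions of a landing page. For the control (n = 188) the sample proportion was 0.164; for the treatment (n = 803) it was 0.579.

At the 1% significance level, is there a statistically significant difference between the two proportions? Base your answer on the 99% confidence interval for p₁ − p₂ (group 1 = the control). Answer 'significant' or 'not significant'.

SE₁ = √(p̂₁(1−p̂₁)/n₁) = √(0.1640·0.8360/188) = 0.02701; SE₂ = √(0.5790·0.4210/803) = 0.01742.
Independent samples: SE of the difference = √(SE₁² + SE₂²) = √(0.0007295401 + 0.0003034564) = 0.03214.
z* for 99% confidence is 2.576, so the margin of error is 2.576 × 0.03214 = 0.08279.
Point estimate p̂₁ − p̂₂ = 0.1640 − 0.5790 = -0.4150.
-0.4150 ± 0.08279 → (-0.49779, -0.33221).
The interval (-0.49779, -0.33221) does not contain 0, so the difference is significant.

significant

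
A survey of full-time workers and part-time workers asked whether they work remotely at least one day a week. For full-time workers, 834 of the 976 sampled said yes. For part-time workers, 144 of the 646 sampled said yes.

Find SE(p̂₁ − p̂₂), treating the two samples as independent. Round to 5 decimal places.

p̂₁ = 834/976 = 0.8545 and p̂₂ = 144/646 = 0.2229.
SE₁ = √(p̂₁(1−p̂₁)/n₁) = √(0.8545·0.1455/976) = 0.01129; SE₂ = √(0.2229·0.7771/646) = 0.01637.
Independent samples: SE of the difference = √(SE₁² + SE₂²) = √(0.0001274641 + 0.0002679769) = 0.01989.

0.01989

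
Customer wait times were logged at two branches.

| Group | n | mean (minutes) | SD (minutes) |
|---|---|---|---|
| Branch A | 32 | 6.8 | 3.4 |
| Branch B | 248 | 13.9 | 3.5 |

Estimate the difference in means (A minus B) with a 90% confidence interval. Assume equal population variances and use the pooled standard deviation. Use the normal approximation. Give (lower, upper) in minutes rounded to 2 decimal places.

(-8.18, -6.02)

s_p = √[((n₁−1)s₁² + (n₂−1)s₂²)/(n₁+n₂−2)] = √[(31·3.4² + 247·3.5²)/278] = 3.4890.
SE = 3.4890·√(1/32 + 1/248) = 0.6554.
With z* = 1.645, margin = 1.645 × 0.6554 = 1.0781.
x̄₁ − x̄₂ = 6.8 − 13.9 = -7.1000; interval -7.1000 ± 1.0781 = (-8.18, -6.02).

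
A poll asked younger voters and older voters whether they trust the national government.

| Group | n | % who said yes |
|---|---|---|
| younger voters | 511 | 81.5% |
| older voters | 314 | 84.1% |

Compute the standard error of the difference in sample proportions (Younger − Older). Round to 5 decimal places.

0.02685

Each SE is √(p̂(1−p̂)/n): √(0.8150·0.1850/511) = 0.01718 and √(0.8410·0.1590/314) = 0.02064.
SE(p̂₁ − p̂₂) = √(SE₁² + SE₂²) = √(0.0002951524 + 0.0004260096) = 0.02685, since the two samples are independent.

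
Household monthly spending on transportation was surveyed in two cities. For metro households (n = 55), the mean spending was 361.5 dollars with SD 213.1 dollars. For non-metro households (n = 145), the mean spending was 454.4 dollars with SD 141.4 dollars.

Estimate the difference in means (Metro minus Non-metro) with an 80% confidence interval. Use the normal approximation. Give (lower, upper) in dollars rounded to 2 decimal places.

(-132.69, -53.11)

SE₁ = s₁/√n₁ = 213.1/√55 = 28.7344; SE₂ = 141.4/√145 = 11.7426.
Independent samples, unequal variances: SE_diff = √(SE₁² + SE₂²) = √(825.66574336 + 137.88865476) = 31.0412.
z* = 1.282, so margin of error = 1.282 × 31.0412 = 39.7948.
Difference in means = 361.5 − 454.4 = -92.9000.
-92.9000 ± 39.7948 → (-132.69, -53.11).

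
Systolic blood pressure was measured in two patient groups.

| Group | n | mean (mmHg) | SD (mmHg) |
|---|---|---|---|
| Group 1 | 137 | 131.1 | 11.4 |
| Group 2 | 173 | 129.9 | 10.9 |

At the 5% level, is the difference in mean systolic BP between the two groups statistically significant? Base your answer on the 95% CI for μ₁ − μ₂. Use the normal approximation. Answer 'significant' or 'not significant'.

Standard errors of each mean: 11.4/√137 = 0.9740 and 10.9/√173 = 0.8287.
SE(x̄₁ − x̄₂) = √(0.9740² + 0.8287²) = 1.2788 for independent samples with unequal variances.
With z* = 1.960, the margin is 1.960 × 1.2788 = 2.5064.
x̄₁ − x̄₂ = 131.1 − 129.9 = 1.2000; the interval is 1.2000 ± 2.5064 = (-1.3064, 3.7064).
The interval (-1.3064, 3.7064) contains 0, so the difference is not significant.

not significant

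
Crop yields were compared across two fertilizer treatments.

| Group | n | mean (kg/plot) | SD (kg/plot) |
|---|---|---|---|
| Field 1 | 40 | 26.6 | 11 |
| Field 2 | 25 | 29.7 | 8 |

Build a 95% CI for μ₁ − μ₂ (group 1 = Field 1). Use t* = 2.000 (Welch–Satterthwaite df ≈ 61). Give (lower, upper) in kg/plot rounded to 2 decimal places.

Standard errors of each mean: 11/√40 = 1.7393 and 8/√25 = 1.6000.
SE(x̄₁ − x̄₂) = √(1.7393² + 1.6000²) = 2.3633 for independent samples with unequal variances.
With t* = 2.000, the margin is 2.000 × 2.3633 = 4.7266.
x̄₁ − x̄₂ = 26.6 − 29.7 = -3.1000; the interval is -3.1000 ± 4.7266 = (-7.83, 1.63).

(-7.83, 1.63)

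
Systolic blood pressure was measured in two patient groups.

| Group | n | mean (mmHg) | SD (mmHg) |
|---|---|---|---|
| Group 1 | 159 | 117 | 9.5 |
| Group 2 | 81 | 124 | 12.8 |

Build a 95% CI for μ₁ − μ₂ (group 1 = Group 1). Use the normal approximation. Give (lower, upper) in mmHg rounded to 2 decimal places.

Standard errors of each mean: 9.5/√159 = 0.7534 and 12.8/√81 = 1.4222.
SE(x̄₁ − x̄₂) = √(0.7534² + 1.4222²) = 1.6094 for independent samples with unequal variances.
With z* = 1.960, the margin is 1.960 × 1.6094 = 3.1544.
x̄₁ − x̄₂ = 117 − 124 = -7.0000; the interval is -7.0000 ± 3.1544 = (-10.15, -3.85).

(-10.15, -3.85)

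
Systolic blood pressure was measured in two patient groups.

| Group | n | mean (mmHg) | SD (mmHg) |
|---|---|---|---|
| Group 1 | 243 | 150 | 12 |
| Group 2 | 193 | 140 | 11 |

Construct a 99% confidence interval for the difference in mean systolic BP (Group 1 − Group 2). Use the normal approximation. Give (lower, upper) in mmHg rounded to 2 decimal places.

(7.16, 12.84)

SE₁ = s₁/√n₁ = 12/√243 = 0.7698; SE₂ = 11/√193 = 0.7918.
Independent samples, unequal variances: SE_diff = √(SE₁² + SE₂²) = √(0.59259204 + 0.62694724) = 1.1043.
z* = 2.576, so margin of error = 2.576 × 1.1043 = 2.8447.
Difference in means = 150 − 140 = 10.0000.
10.0000 ± 2.8447 → (7.16, 12.84).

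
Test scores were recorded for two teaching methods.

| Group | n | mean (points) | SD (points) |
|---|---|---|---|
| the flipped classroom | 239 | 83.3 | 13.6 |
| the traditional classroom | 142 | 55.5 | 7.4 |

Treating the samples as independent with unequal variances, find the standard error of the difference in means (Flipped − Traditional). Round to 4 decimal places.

1.0768

SE₁ = s₁/√n₁ = 13.6/√239 = 0.8797; SE₂ = 7.4/√142 = 0.6210.
Independent samples, unequal variances: SE_diff = √(SE₁² + SE₂²) = √(0.77387209 + 0.385641) = 1.0768.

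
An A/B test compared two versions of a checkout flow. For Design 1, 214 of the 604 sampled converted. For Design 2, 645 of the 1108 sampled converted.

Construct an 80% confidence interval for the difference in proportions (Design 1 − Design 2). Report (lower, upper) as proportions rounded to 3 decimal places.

Sample proportions: 214/604 = 0.3543, 645/1108 = 0.5821.
Each SE is √(p̂(1−p̂)/n): √(0.3543·0.6457/604) = 0.01946 and √(0.5821·0.4179/1108) = 0.01482.
SE(p̂₁ − p̂₂) = √(SE₁² + SE₂²) = √(0.0003786916 + 0.0002196324) = 0.02446, since the two samples are independent.
At 80% confidence z* = 1.282; margin = 1.282 × 0.02446 = 0.03136.
The difference is 0.3543 − 0.5821 = -0.2278, so the interval is -0.2278 ± 0.03136 = (-0.259, -0.196).

(-0.259, -0.196)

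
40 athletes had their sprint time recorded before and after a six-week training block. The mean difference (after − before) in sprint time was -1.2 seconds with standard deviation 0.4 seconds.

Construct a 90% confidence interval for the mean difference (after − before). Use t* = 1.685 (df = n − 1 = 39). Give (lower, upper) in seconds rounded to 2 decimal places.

This is a matched-pairs design, so SE = s_d/√n = 0.4/√40 = 0.0632.
Margin = 1.685 × 0.0632 = 0.1065; the interval is -1.2 ± 0.1065 = (-1.31, -1.09).

(-1.31, -1.09)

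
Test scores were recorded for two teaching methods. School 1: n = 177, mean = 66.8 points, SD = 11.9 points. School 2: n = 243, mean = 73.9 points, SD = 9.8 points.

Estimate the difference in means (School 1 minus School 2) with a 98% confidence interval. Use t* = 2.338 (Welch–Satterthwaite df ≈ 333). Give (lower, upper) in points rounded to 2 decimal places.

(-9.66, -4.54)

Per-group SEs: s₁/√n₁ = 11.9/√177 = 0.8945, s₂/√n₂ = 9.8/√243 = 0.6287.
Unpooled SE of the difference: √(0.80013025 + 0.39526369) = 1.0933.
Margin of error = t* · SE = 2.338 × 1.0933 = 2.5561.
x̄₁ − x̄₂ = 66.8 − 73.9 = -7.1000.
CI: -7.1000 ± 2.5561 = (-9.66, -4.54).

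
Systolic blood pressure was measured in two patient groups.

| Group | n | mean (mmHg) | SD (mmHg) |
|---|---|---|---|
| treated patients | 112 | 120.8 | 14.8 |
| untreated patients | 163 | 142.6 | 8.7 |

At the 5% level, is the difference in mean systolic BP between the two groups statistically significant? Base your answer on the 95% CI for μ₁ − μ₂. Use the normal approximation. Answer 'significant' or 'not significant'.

SE₁ = s₁/√n₁ = 14.8/√112 = 1.3985; SE₂ = 8.7/√163 = 0.6814.
Independent samples, unequal variances: SE_diff = √(SE₁² + SE₂²) = √(1.95580225 + 0.46430596) = 1.5557.
z* = 1.960, so margin of error = 1.960 × 1.5557 = 3.0492.
Difference in means = 120.8 − 142.6 = -21.8000.
-21.8000 ± 3.0492 → (-24.8492, -18.7508).
The interval (-24.8492, -18.7508) does not contain 0, so the difference is significant.

significant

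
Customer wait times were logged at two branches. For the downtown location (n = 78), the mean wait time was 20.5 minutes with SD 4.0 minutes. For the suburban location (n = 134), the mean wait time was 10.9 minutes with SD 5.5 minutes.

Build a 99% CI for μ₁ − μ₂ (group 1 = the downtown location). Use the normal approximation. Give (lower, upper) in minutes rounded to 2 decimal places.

Standard errors of each mean: 4.0/√78 = 0.4529 and 5.5/√134 = 0.4751.
SE(x̄₁ − x̄₂) = √(0.4529² + 0.4751²) = 0.6564 for independent samples with unequal variances.
With z* = 2.576, the margin is 2.576 × 0.6564 = 1.6909.
x̄₁ − x̄₂ = 20.5 − 10.9 = 9.6000; the interval is 9.6000 ± 1.6909 = (7.91, 11.29).

(7.91, 11.29)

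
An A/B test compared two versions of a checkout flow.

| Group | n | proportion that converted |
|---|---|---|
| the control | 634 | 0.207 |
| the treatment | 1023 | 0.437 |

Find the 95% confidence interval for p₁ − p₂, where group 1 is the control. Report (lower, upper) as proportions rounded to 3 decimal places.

Each SE is √(p̂(1−p̂)/n): √(0.2070·0.7930/634) = 0.01609 and √(0.4370·0.5630/1023) = 0.01551.
SE(p̂₁ − p̂₂) = √(SE₁² + SE₂²) = √(0.0002588881 + 0.0002405601) = 0.02235, since the two samples are independent.
At 95% confidence z* = 1.960; margin = 1.960 × 0.02235 = 0.04381.
The difference is 0.2070 − 0.4370 = -0.2300, so the interval is -0.2300 ± 0.04381 = (-0.274, -0.186).

(-0.274, -0.186)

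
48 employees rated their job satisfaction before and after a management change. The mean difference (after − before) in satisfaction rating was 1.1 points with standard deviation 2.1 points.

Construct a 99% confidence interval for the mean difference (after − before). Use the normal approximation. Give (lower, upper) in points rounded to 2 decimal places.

(0.32, 1.88)

This is a matched-pairs design, so SE = s_d/√n = 2.1/√48 = 0.3031.
Margin = 2.576 × 0.3031 = 0.7808; the interval is 1.1 ± 0.7808 = (0.32, 1.88).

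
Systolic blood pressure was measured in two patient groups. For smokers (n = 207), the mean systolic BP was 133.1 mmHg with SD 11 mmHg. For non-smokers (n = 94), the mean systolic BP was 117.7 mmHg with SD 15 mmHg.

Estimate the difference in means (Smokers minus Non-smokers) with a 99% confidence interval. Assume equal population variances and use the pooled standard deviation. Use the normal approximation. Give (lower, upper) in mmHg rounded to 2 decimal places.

(11.43, 19.37)

Pooled variance s_p² = [206·11² + 93·15²] / (207+94−2) = 153.3478, so s_p = 12.3834.
SE_diff = s_p·√(1/n₁ + 1/n₂) = 12.3834·√(1/207 + 1/94) = 1.5402.
z* = 2.576; margin = 2.576 × 1.5402 = 3.9676.
Difference = 133.1 − 117.7 = 15.4000.
15.4000 ± 3.9676 → (11.43, 19.37).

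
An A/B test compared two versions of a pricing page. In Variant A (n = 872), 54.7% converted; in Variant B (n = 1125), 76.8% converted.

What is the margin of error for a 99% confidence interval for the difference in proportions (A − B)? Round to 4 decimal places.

Each SE is √(p̂(1−p̂)/n): √(0.5470·0.4530/872) = 0.01686 and √(0.7680·0.2320/1125) = 0.01258.
SE(p̂₁ − p̂₂) = √(SE₁² + SE₂²) = √(0.0002842596 + 0.0001582564) = 0.02104, since the two samples are independent.
At 99% confidence z* = 2.576; margin = 2.576 × 0.02104 = 0.05420.

0.0542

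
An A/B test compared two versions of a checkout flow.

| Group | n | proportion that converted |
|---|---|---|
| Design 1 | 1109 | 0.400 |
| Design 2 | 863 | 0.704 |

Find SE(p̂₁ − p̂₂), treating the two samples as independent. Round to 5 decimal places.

Each SE is √(p̂(1−p̂)/n): √(0.4000·0.6000/1109) = 0.01471 and √(0.7040·0.2960/863) = 0.01554.
SE(p̂₁ − p̂₂) = √(SE₁² + SE₂²) = √(0.0002163841 + 0.0002414916) = 0.02140, since the two samples are independent.

0.02140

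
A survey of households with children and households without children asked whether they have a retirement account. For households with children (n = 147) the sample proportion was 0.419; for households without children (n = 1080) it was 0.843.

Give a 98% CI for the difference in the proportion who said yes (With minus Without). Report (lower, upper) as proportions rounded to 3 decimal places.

The two standard errors are √(0.4190×0.5810/147) = 0.04069 and √(0.8430×0.1570/1080) = 0.01107.
Because the samples are independent, SE_diff = √(0.04069² + 0.01107²) = 0.04217.
Using z* = 2.326 for 98%, ME = 2.326 × 0.04217 = 0.09809.
p̂₁ − p̂₂ = -0.4240; interval -0.4240 ± 0.09809 gives (-0.522, -0.326).

(-0.522, -0.326)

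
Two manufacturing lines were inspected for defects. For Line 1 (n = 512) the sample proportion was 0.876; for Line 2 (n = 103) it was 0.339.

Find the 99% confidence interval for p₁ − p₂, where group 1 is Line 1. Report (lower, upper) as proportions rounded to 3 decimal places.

(0.411, 0.663)

Each SE is √(p̂(1−p̂)/n): √(0.8760·0.1240/512) = 0.01457 and √(0.3390·0.6610/103) = 0.04664.
SE(p̂₁ − p̂₂) = √(SE₁² + SE₂²) = √(0.0002122849 + 0.0021752896) = 0.04886, since the two samples are independent.
At 99% confidence z* = 2.576; margin = 2.576 × 0.04886 = 0.12586.
The difference is 0.8760 − 0.3390 = 0.5370, so the interval is 0.5370 ± 0.12586 = (0.411, 0.663).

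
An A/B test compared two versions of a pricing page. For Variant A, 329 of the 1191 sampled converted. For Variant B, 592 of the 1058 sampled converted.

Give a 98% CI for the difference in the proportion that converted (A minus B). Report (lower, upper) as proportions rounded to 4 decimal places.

First, p̂₁ = 329/1191 = 0.2762; p̂₂ = 592/1058 = 0.5595.
The two standard errors are √(0.2762×0.7238/1191) = 0.01296 and √(0.5595×0.4405/1058) = 0.01526.
Because the samples are independent, SE_diff = √(0.01296² + 0.01526²) = 0.02002.
Using z* = 2.326 for 98%, ME = 2.326 × 0.02002 = 0.04657.
p̂₁ − p̂₂ = -0.2833; interval -0.2833 ± 0.04657 gives (-0.3299, -0.2367).

(-0.3299, -0.2367)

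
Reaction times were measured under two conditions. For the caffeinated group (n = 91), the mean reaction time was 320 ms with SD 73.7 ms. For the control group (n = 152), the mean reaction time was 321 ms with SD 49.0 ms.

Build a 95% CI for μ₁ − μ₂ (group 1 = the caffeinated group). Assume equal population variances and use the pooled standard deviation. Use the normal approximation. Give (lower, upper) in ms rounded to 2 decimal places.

s_p = √[((n₁−1)s₁² + (n₂−1)s₂²)/(n₁+n₂−2)] = √[(90·73.7² + 151·49.0²)/241] = 59.4373.
SE = 59.4373·√(1/91 + 1/152) = 7.8781.
With z* = 1.960, margin = 1.960 × 7.8781 = 15.4411.
x̄₁ − x̄₂ = 320 − 321 = -1.0000; interval -1.0000 ± 15.4411 = (-16.44, 14.44).

(-16.44, 14.44)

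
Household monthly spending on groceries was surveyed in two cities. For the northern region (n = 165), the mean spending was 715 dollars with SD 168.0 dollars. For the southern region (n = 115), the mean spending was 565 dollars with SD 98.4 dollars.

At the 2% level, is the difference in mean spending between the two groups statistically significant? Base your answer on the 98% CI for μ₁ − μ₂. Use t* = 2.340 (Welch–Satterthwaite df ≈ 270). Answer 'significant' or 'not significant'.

SE₁ = s₁/√n₁ = 168.0/√165 = 13.0788; SE₂ = 98.4/√115 = 9.1758.
Independent samples, unequal variances: SE_diff = √(SE₁² + SE₂²) = √(171.05500944 + 84.19530564) = 15.9766.
t* = 2.340, so margin of error = 2.340 × 15.9766 = 37.3852.
Difference in means = 715 − 565 = 150.0000.
150.0000 ± 37.3852 → (112.6148, 187.3852).
The interval (112.6148, 187.3852) does not contain 0, so the difference is significant.

significant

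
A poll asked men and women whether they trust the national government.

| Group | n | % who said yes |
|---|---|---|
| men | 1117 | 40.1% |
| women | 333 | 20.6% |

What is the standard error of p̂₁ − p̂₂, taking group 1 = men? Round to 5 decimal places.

0.02657

SE₁ = √(p̂₁(1−p̂₁)/n₁) = √(0.4010·0.5990/1117) = 0.01466; SE₂ = √(0.2060·0.7940/333) = 0.02216.
Independent samples: SE of the difference = √(SE₁² + SE₂²) = √(0.0002149156 + 0.0004910656) = 0.02657.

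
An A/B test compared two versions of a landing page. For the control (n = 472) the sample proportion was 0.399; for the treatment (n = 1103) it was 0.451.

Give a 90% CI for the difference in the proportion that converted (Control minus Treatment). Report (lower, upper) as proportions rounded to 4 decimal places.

(-0.0965, -0.0075)

The two standard errors are √(0.3990×0.6010/472) = 0.02254 and √(0.4510×0.5490/1103) = 0.01498.
Because the samples are independent, SE_diff = √(0.02254² + 0.01498²) = 0.02706.
Using z* = 1.645 for 90%, ME = 1.645 × 0.02706 = 0.04451.
p̂₁ − p̂₂ = -0.0520; interval -0.0520 ± 0.04451 gives (-0.0965, -0.0075).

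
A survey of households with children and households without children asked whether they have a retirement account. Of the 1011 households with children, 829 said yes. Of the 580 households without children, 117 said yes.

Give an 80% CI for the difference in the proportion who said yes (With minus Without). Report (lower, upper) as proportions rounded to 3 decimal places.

(0.592, 0.645)

Sample proportions: 829/1011 = 0.8200, 117/580 = 0.2017.
Each SE is √(p̂(1−p̂)/n): √(0.8200·0.1800/1011) = 0.01208 and √(0.2017·0.7983/580) = 0.01666.
SE(p̂₁ − p̂₂) = √(SE₁² + SE₂²) = √(0.0001459264 + 0.0002775556) = 0.02058, since the two samples are independent.
At 80% confidence z* = 1.282; margin = 1.282 × 0.02058 = 0.02638.
The difference is 0.8200 − 0.2017 = 0.6183, so the interval is 0.6183 ± 0.02638 = (0.592, 0.645).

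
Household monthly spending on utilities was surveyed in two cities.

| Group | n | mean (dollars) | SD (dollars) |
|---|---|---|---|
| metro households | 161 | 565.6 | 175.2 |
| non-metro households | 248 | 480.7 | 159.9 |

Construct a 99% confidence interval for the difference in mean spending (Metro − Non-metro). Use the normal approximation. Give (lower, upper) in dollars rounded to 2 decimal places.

(40.75, 129.05)

Per-group SEs: s₁/√n₁ = 175.2/√161 = 13.8077, s₂/√n₂ = 159.9/√248 = 10.1537.
Unpooled SE of the difference: √(190.65257929 + 103.09762369) = 17.1391.
Margin of error = z* · SE = 2.576 × 17.1391 = 44.1503.
x̄₁ − x̄₂ = 565.6 − 480.7 = 84.9000.
CI: 84.9000 ± 44.1503 = (40.75, 129.05).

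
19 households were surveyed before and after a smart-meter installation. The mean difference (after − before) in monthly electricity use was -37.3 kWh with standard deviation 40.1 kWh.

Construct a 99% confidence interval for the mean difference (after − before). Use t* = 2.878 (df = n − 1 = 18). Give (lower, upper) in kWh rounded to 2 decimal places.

(-63.78, -10.82)

Paired design: SE = s_d/√n = 40.1/√19 = 9.1996.
t* = 2.878; margin of error = 2.878 × 9.1996 = 26.4764.
-37.3 ± 26.4764 → (-63.78, -10.82).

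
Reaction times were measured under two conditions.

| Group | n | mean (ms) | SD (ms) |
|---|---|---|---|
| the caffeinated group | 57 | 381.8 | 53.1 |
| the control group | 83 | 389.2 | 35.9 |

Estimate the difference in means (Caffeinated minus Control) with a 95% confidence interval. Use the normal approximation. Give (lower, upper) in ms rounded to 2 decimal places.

(-23.20, 8.40)

SE₁ = s₁/√n₁ = 53.1/√57 = 7.0333; SE₂ = 35.9/√83 = 3.9405.
Independent samples, unequal variances: SE_diff = √(SE₁² + SE₂²) = √(49.46730889 + 15.52754025) = 8.0619.
z* = 1.960, so margin of error = 1.960 × 8.0619 = 15.8013.
Difference in means = 381.8 − 389.2 = -7.4000.
-7.4000 ± 15.8013 → (-23.20, 8.40).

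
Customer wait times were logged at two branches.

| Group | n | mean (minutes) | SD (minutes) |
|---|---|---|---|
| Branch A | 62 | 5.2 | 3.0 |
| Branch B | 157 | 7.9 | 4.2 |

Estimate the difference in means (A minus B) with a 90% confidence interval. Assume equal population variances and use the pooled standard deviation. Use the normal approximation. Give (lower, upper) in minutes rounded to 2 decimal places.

(-3.66, -1.74)

s_p = √[((n₁−1)s₁² + (n₂−1)s₂²)/(n₁+n₂−2)] = √[(61·3.0² + 156·4.2²)/217] = 3.9002.
SE = 3.9002·√(1/62 + 1/157) = 0.5850.
With z* = 1.645, margin = 1.645 × 0.5850 = 0.9623.
x̄₁ − x̄₂ = 5.2 − 7.9 = -2.7000; interval -2.7000 ± 0.9623 = (-3.66, -1.74).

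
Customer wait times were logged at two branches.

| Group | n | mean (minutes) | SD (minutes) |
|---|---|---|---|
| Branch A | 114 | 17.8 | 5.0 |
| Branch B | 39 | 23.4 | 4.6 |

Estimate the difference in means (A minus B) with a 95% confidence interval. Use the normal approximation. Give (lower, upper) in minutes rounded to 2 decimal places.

Standard errors of each mean: 5.0/√114 = 0.4683 and 4.6/√39 = 0.7366.
SE(x̄₁ − x̄₂) = √(0.4683² + 0.7366²) = 0.8729 for independent samples with unequal variances.
With z* = 1.960, the margin is 1.960 × 0.8729 = 1.7109.
x̄₁ − x̄₂ = 17.8 − 23.4 = -5.6000; the interval is -5.6000 ± 1.7109 = (-7.31, -3.89).

(-7.31, -3.89)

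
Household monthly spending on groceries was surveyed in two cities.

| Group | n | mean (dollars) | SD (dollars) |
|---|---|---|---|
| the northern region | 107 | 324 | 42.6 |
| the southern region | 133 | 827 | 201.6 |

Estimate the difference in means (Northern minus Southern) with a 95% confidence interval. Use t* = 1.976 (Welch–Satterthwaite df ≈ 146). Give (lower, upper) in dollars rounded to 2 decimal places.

SE₁ = s₁/√n₁ = 42.6/√107 = 4.1183; SE₂ = 201.6/√133 = 17.4809.
Independent samples, unequal variances: SE_diff = √(SE₁² + SE₂²) = √(16.96039489 + 305.58186481) = 17.9595.
t* = 1.976, so margin of error = 1.976 × 17.9595 = 35.4880.
Difference in means = 324 − 827 = -503.0000.
-503.0000 ± 35.4880 → (-538.49, -467.51).

(-538.49, -467.51)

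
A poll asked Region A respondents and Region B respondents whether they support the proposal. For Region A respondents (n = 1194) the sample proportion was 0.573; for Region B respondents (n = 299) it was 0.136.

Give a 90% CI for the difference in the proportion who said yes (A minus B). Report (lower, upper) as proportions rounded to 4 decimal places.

SE₁ = √(p̂₁(1−p̂₁)/n₁) = √(0.5730·0.4270/1194) = 0.01431; SE₂ = √(0.1360·0.8640/299) = 0.01982.
Independent samples: SE of the difference = √(SE₁² + SE₂²) = √(0.0002047761 + 0.0003928324) = 0.02445.
z* for 90% confidence is 1.645, so the margin of error is 1.645 × 0.02445 = 0.04022.
Point estimate p̂₁ − p̂₂ = 0.5730 − 0.1360 = 0.4370.
0.4370 ± 0.04022 → (0.3968, 0.4772).

(0.3968, 0.4772)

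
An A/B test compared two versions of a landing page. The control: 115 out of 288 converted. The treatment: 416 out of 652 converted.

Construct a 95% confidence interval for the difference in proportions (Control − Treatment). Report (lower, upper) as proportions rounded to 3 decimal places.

(-0.306, -0.171)

Sample proportions: 115/288 = 0.3993, 416/652 = 0.6380.
Each SE is √(p̂(1−p̂)/n): √(0.3993·0.6007/288) = 0.02886 and √(0.6380·0.3620/652) = 0.01882.
SE(p̂₁ − p̂₂) = √(SE₁² + SE₂²) = √(0.0008328996 + 0.0003541924) = 0.03445, since the two samples are independent.
At 95% confidence z* = 1.960; margin = 1.960 × 0.03445 = 0.06752.
The difference is 0.3993 − 0.6380 = -0.2387, so the interval is -0.2387 ± 0.06752 = (-0.306, -0.171).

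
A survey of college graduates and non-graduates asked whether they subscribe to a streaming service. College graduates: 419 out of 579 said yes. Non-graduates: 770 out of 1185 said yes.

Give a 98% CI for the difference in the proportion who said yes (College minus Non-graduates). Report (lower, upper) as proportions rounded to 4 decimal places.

Sample proportions: 419/579 = 0.7237, 770/1185 = 0.6498.
Each SE is √(p̂(1−p̂)/n): √(0.7237·0.2763/579) = 0.01858 and √(0.6498·0.3502/1185) = 0.01386.
SE(p̂₁ − p̂₂) = √(SE₁² + SE₂²) = √(0.0003452164 + 0.0001920996) = 0.02318, since the two samples are independent.
At 98% confidence z* = 2.326; margin = 2.326 × 0.02318 = 0.05392.
The difference is 0.7237 − 0.6498 = 0.0739, so the interval is 0.0739 ± 0.05392 = (0.0200, 0.1278).

(0.0200, 0.1278)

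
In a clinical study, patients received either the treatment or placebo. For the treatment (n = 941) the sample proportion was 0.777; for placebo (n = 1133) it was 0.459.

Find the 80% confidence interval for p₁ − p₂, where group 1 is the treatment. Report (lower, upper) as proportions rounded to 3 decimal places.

(0.292, 0.344)

Each SE is √(p̂(1−p̂)/n): √(0.7770·0.2230/941) = 0.01357 and √(0.4590·0.5410/1133) = 0.01480.
SE(p̂₁ − p̂₂) = √(SE₁² + SE₂²) = √(0.0001841449 + 0.00021904) = 0.02008, since the two samples are independent.
At 80% confidence z* = 1.282; margin = 1.282 × 0.02008 = 0.02574.
The difference is 0.7770 − 0.4590 = 0.3180, so the interval is 0.3180 ± 0.02574 = (0.292, 0.344).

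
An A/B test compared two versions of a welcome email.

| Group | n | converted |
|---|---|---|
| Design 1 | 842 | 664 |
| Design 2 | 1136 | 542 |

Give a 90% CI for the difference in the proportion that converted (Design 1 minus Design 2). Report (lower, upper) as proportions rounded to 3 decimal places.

First, p̂₁ = 664/842 = 0.7886; p̂₂ = 542/1136 = 0.4771.
The two standard errors are √(0.7886×0.2114/842) = 0.01407 and √(0.4771×0.5229/1136) = 0.01482.
Because the samples are independent, SE_diff = √(0.01407² + 0.01482²) = 0.02044.
Using z* = 1.645 for 90%, ME = 1.645 × 0.02044 = 0.03362.
p̂₁ − p̂₂ = 0.3115; interval 0.3115 ± 0.03362 gives (0.278, 0.345).

(0.278, 0.345)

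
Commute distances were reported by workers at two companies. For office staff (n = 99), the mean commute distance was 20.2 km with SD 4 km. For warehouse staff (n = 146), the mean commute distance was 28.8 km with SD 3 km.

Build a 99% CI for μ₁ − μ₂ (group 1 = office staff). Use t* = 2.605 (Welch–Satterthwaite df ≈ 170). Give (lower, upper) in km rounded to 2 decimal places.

Per-group SEs: s₁/√n₁ = 4/√99 = 0.4020, s₂/√n₂ = 3/√146 = 0.2483.
Unpooled SE of the difference: √(0.161604 + 0.06165289) = 0.4725.
Margin of error = t* · SE = 2.605 × 0.4725 = 1.2309.
x̄₁ − x̄₂ = 20.2 − 28.8 = -8.6000.
CI: -8.6000 ± 1.2309 = (-9.83, -7.37).

(-9.83, -7.37)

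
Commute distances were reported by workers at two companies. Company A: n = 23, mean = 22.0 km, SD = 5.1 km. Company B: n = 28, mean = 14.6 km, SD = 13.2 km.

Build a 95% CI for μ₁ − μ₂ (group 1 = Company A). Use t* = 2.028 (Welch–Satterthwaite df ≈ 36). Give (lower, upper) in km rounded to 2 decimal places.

(1.90, 12.90)

SE₁ = s₁/√n₁ = 5.1/√23 = 1.0634; SE₂ = 13.2/√28 = 2.4946.
Independent samples, unequal variances: SE_diff = √(SE₁² + SE₂²) = √(1.13081956 + 6.22302916) = 2.7118.
t* = 2.028, so margin of error = 2.028 × 2.7118 = 5.4995.
Difference in means = 22.0 − 14.6 = 7.4000.
7.4000 ± 5.4995 → (1.90, 12.90).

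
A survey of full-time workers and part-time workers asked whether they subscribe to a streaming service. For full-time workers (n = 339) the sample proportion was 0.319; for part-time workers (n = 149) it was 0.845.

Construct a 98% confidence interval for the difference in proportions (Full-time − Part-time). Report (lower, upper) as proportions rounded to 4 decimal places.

(-0.6167, -0.4353)

Each SE is √(p̂(1−p̂)/n): √(0.3190·0.6810/339) = 0.02531 and √(0.8450·0.1550/149) = 0.02965.
SE(p̂₁ − p̂₂) = √(SE₁² + SE₂²) = √(0.0006405961 + 0.0008791225) = 0.03898, since the two samples are independent.
At 98% confidence z* = 2.326; margin = 2.326 × 0.03898 = 0.09067.
The difference is 0.3190 − 0.8450 = -0.5260, so the interval is -0.5260 ± 0.09067 = (-0.6167, -0.4353).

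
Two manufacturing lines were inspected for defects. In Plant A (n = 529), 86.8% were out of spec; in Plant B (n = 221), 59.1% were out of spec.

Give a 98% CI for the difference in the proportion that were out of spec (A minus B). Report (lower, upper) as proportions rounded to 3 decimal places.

Each SE is √(p̂(1−p̂)/n): √(0.8680·0.1320/529) = 0.01472 and √(0.5910·0.4090/221) = 0.03307.
SE(p̂₁ − p̂₂) = √(SE₁² + SE₂²) = √(0.0002166784 + 0.0010936249) = 0.03620, since the two samples are independent.
At 98% confidence z* = 2.326; margin = 2.326 × 0.03620 = 0.08420.
The difference is 0.8680 − 0.5910 = 0.2770, so the interval is 0.2770 ± 0.08420 = (0.193, 0.361).

(0.193, 0.361)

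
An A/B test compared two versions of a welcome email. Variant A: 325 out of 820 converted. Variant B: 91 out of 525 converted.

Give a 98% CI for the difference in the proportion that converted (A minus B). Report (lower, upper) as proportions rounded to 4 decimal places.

First, p̂₁ = 325/820 = 0.3963; p̂₂ = 91/525 = 0.1733.
The two standard errors are √(0.3963×0.6037/820) = 0.01708 and √(0.1733×0.8267/525) = 0.01652.
Because the samples are independent, SE_diff = √(0.01708² + 0.01652²) = 0.02376.
Using z* = 2.326 for 98%, ME = 2.326 × 0.02376 = 0.05527.
p̂₁ − p̂₂ = 0.2230; interval 0.2230 ± 0.05527 gives (0.1677, 0.2783).

(0.1677, 0.2783)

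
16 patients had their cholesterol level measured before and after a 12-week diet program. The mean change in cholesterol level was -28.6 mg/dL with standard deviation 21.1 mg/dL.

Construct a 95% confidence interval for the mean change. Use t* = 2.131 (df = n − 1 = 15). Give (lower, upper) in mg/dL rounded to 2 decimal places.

(-39.84, -17.36)

This is a matched-pairs design, so SE = s_d/√n = 21.1/√16 = 5.2750.
Margin = 2.131 × 5.2750 = 11.2410; the interval is -28.6 ± 11.2410 = (-39.84, -17.36).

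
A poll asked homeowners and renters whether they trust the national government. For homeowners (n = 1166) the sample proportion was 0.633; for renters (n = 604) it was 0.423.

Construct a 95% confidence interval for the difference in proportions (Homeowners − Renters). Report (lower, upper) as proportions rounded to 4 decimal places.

(0.1619, 0.2581)

Each SE is √(p̂(1−p̂)/n): √(0.6330·0.3670/1166) = 0.01412 and √(0.4230·0.5770/604) = 0.02010.
SE(p̂₁ − p̂₂) = √(SE₁² + SE₂²) = √(0.0001993744 + 0.00040401) = 0.02456, since the two samples are independent.
At 95% confidence z* = 1.960; margin = 1.960 × 0.02456 = 0.04814.
The difference is 0.6330 − 0.4230 = 0.2100, so the interval is 0.2100 ± 0.04814 = (0.1619, 0.2581).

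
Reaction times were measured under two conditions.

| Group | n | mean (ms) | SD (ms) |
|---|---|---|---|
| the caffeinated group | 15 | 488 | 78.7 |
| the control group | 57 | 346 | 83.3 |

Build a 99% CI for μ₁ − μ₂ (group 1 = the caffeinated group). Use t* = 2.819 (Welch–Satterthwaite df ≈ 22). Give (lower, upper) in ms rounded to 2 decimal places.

Standard errors of each mean: 78.7/√15 = 20.3203 and 83.3/√57 = 11.0334.
SE(x̄₁ − x̄₂) = √(20.3203² + 11.0334²) = 23.1225 for independent samples with unequal variances.
With t* = 2.819, the margin is 2.819 × 23.1225 = 65.1823.
x̄₁ − x̄₂ = 488 − 346 = 142.0000; the interval is 142.0000 ± 65.1823 = (76.82, 207.18).

(76.82, 207.18)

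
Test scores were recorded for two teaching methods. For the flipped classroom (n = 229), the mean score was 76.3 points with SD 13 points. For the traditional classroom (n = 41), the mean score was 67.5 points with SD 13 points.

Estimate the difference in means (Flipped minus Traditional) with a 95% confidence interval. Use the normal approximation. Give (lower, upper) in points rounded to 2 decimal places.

(4.48, 13.12)

SE₁ = s₁/√n₁ = 13/√229 = 0.8591; SE₂ = 13/√41 = 2.0303.
Independent samples, unequal variances: SE_diff = √(SE₁² + SE₂²) = √(0.73805281 + 4.12211809) = 2.2046.
z* = 1.960, so margin of error = 1.960 × 2.2046 = 4.3210.
Difference in means = 76.3 − 67.5 = 8.8000.
8.8000 ± 4.3210 → (4.48, 13.12).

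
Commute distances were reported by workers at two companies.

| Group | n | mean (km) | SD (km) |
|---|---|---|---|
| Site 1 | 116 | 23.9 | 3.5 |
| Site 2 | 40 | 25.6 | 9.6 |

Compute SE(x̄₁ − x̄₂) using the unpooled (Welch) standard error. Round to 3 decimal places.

Standard errors of each mean: 3.5/√116 = 0.3250 and 9.6/√40 = 1.5179.
SE(x̄₁ − x̄₂) = √(0.3250² + 1.5179²) = 1.5523 for independent samples with unequal variances.

1.552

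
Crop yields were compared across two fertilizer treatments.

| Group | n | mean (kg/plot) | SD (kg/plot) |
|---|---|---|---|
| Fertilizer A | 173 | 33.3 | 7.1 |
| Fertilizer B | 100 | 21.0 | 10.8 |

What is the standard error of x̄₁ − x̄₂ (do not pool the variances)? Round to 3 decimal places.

Standard errors of each mean: 7.1/√173 = 0.5398 and 10.8/√100 = 1.0800.
SE(x̄₁ − x̄₂) = √(0.5398² + 1.0800²) = 1.2074 for independent samples with unequal variances.

1.207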